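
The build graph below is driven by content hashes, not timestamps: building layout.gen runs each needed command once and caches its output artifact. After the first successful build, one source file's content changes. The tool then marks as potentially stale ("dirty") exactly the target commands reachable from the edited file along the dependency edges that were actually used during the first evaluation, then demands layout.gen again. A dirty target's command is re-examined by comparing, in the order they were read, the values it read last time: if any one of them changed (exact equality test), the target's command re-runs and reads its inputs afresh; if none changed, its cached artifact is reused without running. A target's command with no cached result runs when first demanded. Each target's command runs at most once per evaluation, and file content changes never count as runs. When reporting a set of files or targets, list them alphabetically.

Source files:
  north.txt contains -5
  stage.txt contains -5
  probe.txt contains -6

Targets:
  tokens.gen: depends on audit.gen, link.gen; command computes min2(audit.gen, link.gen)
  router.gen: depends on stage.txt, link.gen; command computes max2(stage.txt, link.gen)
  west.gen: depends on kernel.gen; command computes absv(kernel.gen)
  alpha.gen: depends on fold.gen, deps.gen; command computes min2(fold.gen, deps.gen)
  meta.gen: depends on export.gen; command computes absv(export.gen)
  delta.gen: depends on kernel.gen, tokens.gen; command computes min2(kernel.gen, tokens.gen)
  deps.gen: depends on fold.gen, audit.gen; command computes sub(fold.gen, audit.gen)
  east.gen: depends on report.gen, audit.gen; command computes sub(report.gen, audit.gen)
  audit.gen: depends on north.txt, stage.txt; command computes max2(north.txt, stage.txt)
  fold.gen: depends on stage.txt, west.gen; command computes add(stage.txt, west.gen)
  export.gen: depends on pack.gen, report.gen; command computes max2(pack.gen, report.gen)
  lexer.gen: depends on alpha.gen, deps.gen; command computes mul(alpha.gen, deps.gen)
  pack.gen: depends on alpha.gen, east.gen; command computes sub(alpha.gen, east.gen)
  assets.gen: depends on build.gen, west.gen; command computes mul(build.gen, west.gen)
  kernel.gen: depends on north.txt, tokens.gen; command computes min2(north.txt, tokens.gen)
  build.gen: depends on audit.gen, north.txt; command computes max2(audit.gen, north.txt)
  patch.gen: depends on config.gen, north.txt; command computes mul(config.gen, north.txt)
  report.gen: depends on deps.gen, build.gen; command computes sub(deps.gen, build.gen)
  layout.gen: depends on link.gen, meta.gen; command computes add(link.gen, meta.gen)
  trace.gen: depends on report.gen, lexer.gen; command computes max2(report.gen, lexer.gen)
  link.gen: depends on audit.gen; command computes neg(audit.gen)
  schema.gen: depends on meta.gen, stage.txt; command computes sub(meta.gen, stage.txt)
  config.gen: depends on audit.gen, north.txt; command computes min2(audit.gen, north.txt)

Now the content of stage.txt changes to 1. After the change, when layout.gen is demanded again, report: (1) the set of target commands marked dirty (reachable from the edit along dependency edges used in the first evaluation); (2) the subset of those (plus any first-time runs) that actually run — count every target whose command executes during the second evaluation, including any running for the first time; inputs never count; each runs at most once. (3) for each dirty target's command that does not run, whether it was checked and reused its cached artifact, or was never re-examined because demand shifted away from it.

Initial pass — values computed on the first demand:
  audit.gen = max2(-5, -5) = -5
  build.gen = max2(-5, -5) = -5
  link.gen = neg(-5) = 5
  tokens.gen = min2(-5, 5) = -5
  kernel.gen = min2(-5, -5) = -5
  west.gen = absv(-5) = 5
  fold.gen = add(-5, 5) = 0
  deps.gen = sub(0, -5) = 5
  alpha.gen = min2(0, 5) = 0
  report.gen = sub(5, -5) = 10
  east.gen = sub(10, -5) = 15
  pack.gen = sub(0, 15) = -15
  export.gen = max2(-15, 10) = 10
  meta.gen = absv(10) = 10
  layout.gen = add(5, 10) = 15

Second demand — change propagation:
  audit.gen: re-runs because stage.txt -5->1; new result 1.
  build.gen: re-runs because audit.gen -5->1; new result 1.
  link.gen: re-runs because audit.gen -5->1; new result -1.
  tokens.gen: re-runs because audit.gen -5->1; link.gen 5->-1; new result -1.
  kernel.gen: re-runs because tokens.gen -5->-1; new result -5 (unchanged).
  west.gen: re-examined; everything it read last time is the same (kernel.gen unchanged) — cache 5 kept, no run.
  fold.gen: re-runs because stage.txt -5->1; new result 6.
  deps.gen: re-runs because fold.gen 0->6; audit.gen -5->1; new result 5 (unchanged).
  alpha.gen: re-runs because fold.gen 0->6; new result 5.
  report.gen: re-runs because build.gen -5->1; new result 4.
  east.gen: re-runs because report.gen 10->4; audit.gen -5->1; new result 3.
  pack.gen: re-runs because alpha.gen 0->5; east.gen 15->3; new result 2.
  export.gen: re-runs because pack.gen -15->2; report.gen 10->4; new result 4.
  meta.gen: re-runs because export.gen 10->4; new result 4.
  layout.gen: re-runs because link.gen 5->-1; meta.gen 10->4; new result 3.

The important point: at west.gen every value read last time is unchanged, so the dirty flag clears without a run.

Dirty set: alpha.gen, audit.gen, build.gen, deps.gen, east.gen, export.gen, fold.gen, kernel.gen, layout.gen, link.gen, meta.gen, pack.gen, report.gen, tokens.gen, west.gen.
Run set: alpha.gen, audit.gen, build.gen, deps.gen, east.gen, export.gen, fold.gen, kernel.gen, layout.gen, link.gen, meta.gen, pack.gen, report.gen, tokens.gen (14 run).
Re-examined without running (cache reused): west.gen.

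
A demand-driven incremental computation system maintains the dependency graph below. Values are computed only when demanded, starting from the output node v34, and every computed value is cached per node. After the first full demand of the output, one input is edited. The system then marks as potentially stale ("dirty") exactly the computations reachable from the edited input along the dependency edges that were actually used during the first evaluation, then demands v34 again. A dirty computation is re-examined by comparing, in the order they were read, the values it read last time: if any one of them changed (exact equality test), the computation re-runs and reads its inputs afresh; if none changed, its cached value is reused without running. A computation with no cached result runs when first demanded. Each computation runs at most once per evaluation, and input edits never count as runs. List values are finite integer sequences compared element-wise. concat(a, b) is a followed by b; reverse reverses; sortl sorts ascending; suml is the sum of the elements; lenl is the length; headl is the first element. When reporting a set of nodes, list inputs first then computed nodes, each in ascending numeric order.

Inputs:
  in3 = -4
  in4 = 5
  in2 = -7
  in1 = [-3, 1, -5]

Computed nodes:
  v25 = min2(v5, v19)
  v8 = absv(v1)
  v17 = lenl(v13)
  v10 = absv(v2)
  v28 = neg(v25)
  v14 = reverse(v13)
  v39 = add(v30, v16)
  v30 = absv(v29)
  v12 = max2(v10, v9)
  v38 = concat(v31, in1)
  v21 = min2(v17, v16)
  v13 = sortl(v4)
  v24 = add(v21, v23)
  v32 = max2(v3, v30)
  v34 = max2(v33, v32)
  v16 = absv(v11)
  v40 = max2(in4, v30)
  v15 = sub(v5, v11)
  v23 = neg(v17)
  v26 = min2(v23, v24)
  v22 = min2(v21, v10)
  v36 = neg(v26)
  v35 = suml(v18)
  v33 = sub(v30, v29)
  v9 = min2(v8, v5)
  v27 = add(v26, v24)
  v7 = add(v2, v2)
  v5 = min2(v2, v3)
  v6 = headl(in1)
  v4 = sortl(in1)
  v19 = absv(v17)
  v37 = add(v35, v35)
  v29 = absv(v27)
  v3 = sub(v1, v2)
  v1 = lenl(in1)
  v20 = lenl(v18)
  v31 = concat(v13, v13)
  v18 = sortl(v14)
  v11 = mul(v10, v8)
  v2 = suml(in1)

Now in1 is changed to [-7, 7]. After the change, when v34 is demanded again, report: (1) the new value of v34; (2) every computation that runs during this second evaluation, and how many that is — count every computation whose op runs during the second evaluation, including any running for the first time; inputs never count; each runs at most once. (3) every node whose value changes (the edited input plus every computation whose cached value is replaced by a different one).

New value of v34: 4.
Computations that run: v1, v2, v3, v4, v8, v10, v11, v13, v16, v17, v21, v23, v24, v26, v27, v29, v30, v32, v33, v34 — 20 in total.
Values that change: in1, v1, v2, v3, v4, v8, v10, v11, v13, v16, v17, v21, v23, v24, v26, v27, v29, v30, v32, v34.

First evaluation (everything demanded from the output):
  v1 = lenl([-3, 1, -5]) = 3
  v2 = suml([-3, 1, -5]) = -7
  v3 = sub(3, -7) = 10
  v4 = sortl([-3, 1, -5]) = [-5, -3, 1]
  v8 = absv(3) = 3
  v10 = absv(-7) = 7
  v11 = mul(7, 3) = 21
  v13 = sortl([-5, -3, 1]) = [-5, -3, 1]
  v16 = absv(21) = 21
  v17 = lenl([-5, -3, 1]) = 3
  v21 = min2(3, 21) = 3
  v23 = neg(3) = -3
  v24 = add(3, -3) = 0
  v26 = min2(-3, 0) = -3
  v27 = add(-3, 0) = -3
  v29 = absv(-3) = 3
  v30 = absv(3) = 3
  v32 = max2(10, 3) = 10
  v33 = sub(3, 3) = 0
  v34 = max2(0, 10) = 10

Propagation after the edit:
  v1: runs — in1 [-3, 1, -5]->[-7, 7]; result 2.
  v2: runs — in1 [-3, 1, -5]->[-7, 7]; result 0.
  v3: runs — v1 3->2; v2 -7->0; result 2.
  v4: runs — in1 [-3, 1, -5]->[-7, 7]; result [-7, 7].
  v8: runs — v1 3->2; result 2.
  v10: runs — v2 -7->0; result 0.
  v11: runs — v10 7->0; v8 3->2; result 0.
  v13: runs — v4 [-5, -3, 1]->[-7, 7]; result [-7, 7].
  v16: runs — v11 21->0; result 0.
  v17: runs — v13 [-5, -3, 1]->[-7, 7]; result 2.
  v21: runs — v17 3->2; v16 21->0; result 0.
  v23: runs — v17 3->2; result -2.
  v24: runs — v21 3->0; v23 -3->-2; result -2.
  v26: runs — v23 -3->-2; v24 0->-2; result -2.
  v27: runs — v26 -3->-2; v24 0->-2; result -4.
  v29: runs — v27 -3->-4; result 4.
  v30: runs — v29 3->4; result 4.
  v32: runs — v3 10->2; v30 3->4; result 4.
  v33: runs — v30 3->4; v29 3->4; result 0 (same value as before).
  v34: runs — v32 10->4; result 4.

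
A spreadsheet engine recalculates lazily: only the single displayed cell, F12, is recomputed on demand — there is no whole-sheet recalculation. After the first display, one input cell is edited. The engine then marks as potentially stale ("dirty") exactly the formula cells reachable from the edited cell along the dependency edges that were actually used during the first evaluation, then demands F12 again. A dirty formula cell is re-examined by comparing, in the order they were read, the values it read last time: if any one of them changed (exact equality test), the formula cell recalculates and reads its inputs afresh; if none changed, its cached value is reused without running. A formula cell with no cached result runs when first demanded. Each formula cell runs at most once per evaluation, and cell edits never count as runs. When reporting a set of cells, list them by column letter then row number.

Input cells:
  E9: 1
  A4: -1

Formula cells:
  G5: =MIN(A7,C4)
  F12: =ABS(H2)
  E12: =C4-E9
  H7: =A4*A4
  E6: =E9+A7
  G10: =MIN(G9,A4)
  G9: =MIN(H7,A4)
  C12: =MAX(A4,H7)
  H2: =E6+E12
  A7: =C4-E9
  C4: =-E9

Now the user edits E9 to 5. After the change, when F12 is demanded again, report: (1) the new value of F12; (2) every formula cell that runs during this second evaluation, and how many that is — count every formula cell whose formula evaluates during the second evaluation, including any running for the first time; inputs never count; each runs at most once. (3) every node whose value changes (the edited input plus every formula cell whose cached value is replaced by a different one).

New value of F12: 15.
Formula cells that run: A7, C4, E6, E12, F12, H2 — 6 in total.
Values that change: A7, C4, E6, E9, E12, F12, H2.

First evaluation (everything demanded from the output):
  C4 = -(1) = -1
  A7 = -1 - 1 = -2
  E6 = 1 + -2 = -1
  E12 = -1 - 1 = -2
  H2 = -1 + -2 = -3
  F12 = ABS(-3) = 3

Propagation after the edit:
  C4: runs — E9 1->5; result -5.
  A7: runs — C4 -1->-5; E9 1->5; result -10.
  E6: runs — E9 1->5; A7 -2->-10; result -5.
  E12: runs — C4 -1->-5; E9 1->5; result -10.
  H2: runs — E6 -1->-5; E12 -2->-10; result -15.
  F12: runs — H2 -3->-15; result 15.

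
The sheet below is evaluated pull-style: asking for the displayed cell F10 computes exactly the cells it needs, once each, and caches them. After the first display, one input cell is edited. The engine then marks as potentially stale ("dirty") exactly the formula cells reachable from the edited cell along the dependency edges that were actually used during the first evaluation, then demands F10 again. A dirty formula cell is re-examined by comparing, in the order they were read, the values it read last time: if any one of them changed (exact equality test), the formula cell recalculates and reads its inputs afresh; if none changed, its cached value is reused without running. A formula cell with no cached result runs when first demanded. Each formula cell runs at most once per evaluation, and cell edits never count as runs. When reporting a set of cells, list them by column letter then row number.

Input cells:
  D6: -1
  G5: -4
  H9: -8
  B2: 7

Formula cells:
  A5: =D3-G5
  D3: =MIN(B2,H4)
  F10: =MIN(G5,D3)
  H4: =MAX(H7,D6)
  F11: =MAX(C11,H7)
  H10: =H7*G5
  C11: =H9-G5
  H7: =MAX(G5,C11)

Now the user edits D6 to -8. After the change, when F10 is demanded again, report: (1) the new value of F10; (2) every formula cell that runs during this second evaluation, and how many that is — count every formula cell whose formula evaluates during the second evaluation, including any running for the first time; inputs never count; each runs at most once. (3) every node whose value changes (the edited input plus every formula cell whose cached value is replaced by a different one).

Demanding F10 again yields -4.
3 formula cells run: D3, F10, H4.
The nodes whose values change: D3, D6, H4.

First demand of the output computes:
  C11 = -8 - -4 = -4
  H7 = MAX(-4, -4) = -4
  H4 = MAX(-4, -1) = -1
  D3 = MIN(7, -1) = -1
  F10 = MIN(-4, -1) = -4

After the edit, cleaning proceeds:
  H4: a read changed (D6 -1->-8) — executes, giving -4.
  D3: a read changed (H4 -1->-4) — executes, giving -4.
  F10: a read changed (D3 -1->-4) — executes, giving -4 — identical to its old value.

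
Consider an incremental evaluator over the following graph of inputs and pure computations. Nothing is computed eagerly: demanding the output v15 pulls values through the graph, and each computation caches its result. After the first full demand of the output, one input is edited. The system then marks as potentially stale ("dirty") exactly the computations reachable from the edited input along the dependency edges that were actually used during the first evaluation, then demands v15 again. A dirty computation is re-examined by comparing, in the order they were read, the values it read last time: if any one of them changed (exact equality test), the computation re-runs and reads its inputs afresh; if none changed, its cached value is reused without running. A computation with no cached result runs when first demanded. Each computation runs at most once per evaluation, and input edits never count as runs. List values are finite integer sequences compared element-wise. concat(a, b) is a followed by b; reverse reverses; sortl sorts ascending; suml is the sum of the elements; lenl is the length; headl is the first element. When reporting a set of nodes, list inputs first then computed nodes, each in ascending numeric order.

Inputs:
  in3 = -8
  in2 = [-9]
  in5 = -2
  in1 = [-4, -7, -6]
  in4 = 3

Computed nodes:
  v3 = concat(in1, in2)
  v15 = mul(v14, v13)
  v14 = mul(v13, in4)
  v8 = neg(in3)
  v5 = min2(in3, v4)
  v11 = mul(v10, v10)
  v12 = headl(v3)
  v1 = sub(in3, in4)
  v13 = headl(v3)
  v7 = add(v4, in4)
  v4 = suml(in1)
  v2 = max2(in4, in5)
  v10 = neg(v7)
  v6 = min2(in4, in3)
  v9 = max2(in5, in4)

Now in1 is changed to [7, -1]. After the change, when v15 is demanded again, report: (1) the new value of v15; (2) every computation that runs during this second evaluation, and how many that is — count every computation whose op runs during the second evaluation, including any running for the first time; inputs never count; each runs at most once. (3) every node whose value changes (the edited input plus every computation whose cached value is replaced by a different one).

v15 now evaluates to 147.
Run set: v3, v13, v14, v15 (4 run).
Changed values: in1, v3, v13, v14, v15.

Initial pass — values computed on the first demand:
  v3 = concat([-4, -7, -6], [-9]) = [-4, -7, -6, -9]
  v13 = headl([-4, -7, -6, -9]) = -4
  v14 = mul(-4, 3) = -12
  v15 = mul(-12, -4) = 48

Second demand — change propagation:
  v3: re-runs because in1 [-4, -7, -6]->[7, -1]; new result [7, -1, -9].
  v13: re-runs because v3 [-4, -7, -6, -9]->[7, -1, -9]; new result 7.
  v14: re-runs because v13 -4->7; new result 21.
  v15: re-runs because v14 -12->21; v13 -4->7; new result 147.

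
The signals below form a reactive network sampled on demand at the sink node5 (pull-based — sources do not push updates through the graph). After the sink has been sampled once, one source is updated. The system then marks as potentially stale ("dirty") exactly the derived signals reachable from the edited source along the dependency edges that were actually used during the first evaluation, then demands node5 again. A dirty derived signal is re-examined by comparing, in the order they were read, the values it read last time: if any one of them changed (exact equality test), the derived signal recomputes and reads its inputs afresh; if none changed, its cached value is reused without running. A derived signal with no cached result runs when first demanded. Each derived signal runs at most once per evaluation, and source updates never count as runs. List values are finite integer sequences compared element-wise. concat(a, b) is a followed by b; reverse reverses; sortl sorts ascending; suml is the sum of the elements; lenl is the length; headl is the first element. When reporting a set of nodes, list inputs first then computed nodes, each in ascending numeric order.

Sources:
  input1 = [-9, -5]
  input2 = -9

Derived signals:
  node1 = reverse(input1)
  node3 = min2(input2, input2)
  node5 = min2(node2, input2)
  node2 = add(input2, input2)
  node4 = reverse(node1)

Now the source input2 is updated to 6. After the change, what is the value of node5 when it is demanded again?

Initial pass — values computed on the first demand:
  node2 = add(-9, -9) = -18
  node5 = min2(-18, -9) = -18

Second demand — change propagation:
  node2: re-runs because input2 -9->6; input2 -9->6; new result 12.
  node5: re-runs because node2 -18->12; input2 -9->6; new result 6.

node5 now evaluates to 6.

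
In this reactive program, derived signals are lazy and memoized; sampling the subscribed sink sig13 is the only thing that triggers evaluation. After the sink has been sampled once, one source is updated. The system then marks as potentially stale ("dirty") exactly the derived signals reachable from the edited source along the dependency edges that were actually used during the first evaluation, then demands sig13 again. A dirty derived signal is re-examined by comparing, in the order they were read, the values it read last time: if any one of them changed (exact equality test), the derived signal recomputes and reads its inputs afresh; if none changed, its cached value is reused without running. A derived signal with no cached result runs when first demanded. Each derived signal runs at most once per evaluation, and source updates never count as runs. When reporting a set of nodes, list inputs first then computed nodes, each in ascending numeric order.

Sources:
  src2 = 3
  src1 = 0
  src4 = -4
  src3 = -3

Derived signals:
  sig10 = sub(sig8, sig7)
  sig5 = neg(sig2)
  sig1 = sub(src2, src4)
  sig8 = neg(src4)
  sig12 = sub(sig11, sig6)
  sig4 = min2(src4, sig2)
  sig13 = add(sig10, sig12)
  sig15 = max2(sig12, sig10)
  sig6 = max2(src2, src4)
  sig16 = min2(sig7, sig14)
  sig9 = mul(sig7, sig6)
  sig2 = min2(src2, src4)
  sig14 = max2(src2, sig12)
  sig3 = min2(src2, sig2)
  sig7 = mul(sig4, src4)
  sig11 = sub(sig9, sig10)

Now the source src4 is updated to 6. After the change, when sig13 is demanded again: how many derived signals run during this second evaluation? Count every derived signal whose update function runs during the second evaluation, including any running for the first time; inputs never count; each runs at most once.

First demand of the output computes:
  sig2 = min2(3, -4) = -4
  sig4 = min2(-4, -4) = -4
  sig6 = max2(3, -4) = 3
  sig7 = mul(-4, -4) = 16
  sig8 = neg(-4) = 4
  sig9 = mul(16, 3) = 48
  sig10 = sub(4, 16) = -12
  sig11 = sub(48, -12) = 60
  sig12 = sub(60, 3) = 57
  sig13 = add(-12, 57) = 45

After the edit, cleaning proceeds:
  sig2: a read changed (src4 -4->6) — executes, giving 3.
  sig4: a read changed (src4 -4->6; sig2 -4->3) — executes, giving 3.
  sig6: a read changed (src4 -4->6) — executes, giving 6.
  sig7: a read changed (sig4 -4->3; src4 -4->6) — executes, giving 18.
  sig8: a read changed (src4 -4->6) — executes, giving -6.
  sig9: a read changed (sig7 16->18; sig6 3->6) — executes, giving 108.
  sig10: a read changed (sig8 4->-6; sig7 16->18) — executes, giving -24.
  sig11: a read changed (sig9 48->108; sig10 -12->-24) — executes, giving 132.
  sig12: a read changed (sig11 60->132; sig6 3->6) — executes, giving 126.
  sig13: a read changed (sig10 -12->-24; sig12 57->126) — executes, giving 102.

10 derived signals run: sig2, sig4, sig6, sig7, sig8, sig9, sig10, sig11, sig12, sig13.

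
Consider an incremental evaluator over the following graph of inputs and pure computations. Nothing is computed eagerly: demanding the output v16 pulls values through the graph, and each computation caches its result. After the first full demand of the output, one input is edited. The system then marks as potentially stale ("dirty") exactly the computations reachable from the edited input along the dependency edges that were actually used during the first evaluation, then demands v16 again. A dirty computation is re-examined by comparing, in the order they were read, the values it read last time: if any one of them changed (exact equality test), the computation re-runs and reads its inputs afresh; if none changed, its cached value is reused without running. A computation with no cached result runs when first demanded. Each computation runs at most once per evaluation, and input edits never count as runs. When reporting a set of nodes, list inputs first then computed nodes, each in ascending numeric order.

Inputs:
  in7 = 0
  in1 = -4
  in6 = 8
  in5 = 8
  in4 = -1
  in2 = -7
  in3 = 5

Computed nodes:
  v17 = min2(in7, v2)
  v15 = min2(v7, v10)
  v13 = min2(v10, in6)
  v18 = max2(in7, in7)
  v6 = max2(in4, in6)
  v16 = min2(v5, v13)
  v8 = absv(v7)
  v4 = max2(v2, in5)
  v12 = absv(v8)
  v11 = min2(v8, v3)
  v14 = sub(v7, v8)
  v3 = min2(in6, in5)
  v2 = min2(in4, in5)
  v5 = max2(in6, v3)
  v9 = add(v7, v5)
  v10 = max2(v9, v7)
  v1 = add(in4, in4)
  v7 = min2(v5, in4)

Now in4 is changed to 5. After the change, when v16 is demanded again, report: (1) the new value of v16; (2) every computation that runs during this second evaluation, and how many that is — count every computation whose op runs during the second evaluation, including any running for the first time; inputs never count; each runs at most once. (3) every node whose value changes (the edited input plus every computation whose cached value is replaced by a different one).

Initial pass — values computed on the first demand:
  v3 = min2(8, 8) = 8
  v5 = max2(8, 8) = 8
  v7 = min2(8, -1) = -1
  v9 = add(-1, 8) = 7
  v10 = max2(7, -1) = 7
  v13 = min2(7, 8) = 7
  v16 = min2(8, 7) = 7

Second demand — change propagation:
  v7: re-runs because in4 -1->5; new result 5.
  v9: re-runs because v7 -1->5; new result 13.
  v10: re-runs because v9 7->13; v7 -1->5; new result 13.
  v13: re-runs because v10 7->13; new result 8.
  v16: re-runs because v13 7->8; new result 8.

v16 now evaluates to 8.
Run set: v7, v9, v10, v13, v16 (5 run).
Changed values: in4, v7, v9, v10, v13, v16.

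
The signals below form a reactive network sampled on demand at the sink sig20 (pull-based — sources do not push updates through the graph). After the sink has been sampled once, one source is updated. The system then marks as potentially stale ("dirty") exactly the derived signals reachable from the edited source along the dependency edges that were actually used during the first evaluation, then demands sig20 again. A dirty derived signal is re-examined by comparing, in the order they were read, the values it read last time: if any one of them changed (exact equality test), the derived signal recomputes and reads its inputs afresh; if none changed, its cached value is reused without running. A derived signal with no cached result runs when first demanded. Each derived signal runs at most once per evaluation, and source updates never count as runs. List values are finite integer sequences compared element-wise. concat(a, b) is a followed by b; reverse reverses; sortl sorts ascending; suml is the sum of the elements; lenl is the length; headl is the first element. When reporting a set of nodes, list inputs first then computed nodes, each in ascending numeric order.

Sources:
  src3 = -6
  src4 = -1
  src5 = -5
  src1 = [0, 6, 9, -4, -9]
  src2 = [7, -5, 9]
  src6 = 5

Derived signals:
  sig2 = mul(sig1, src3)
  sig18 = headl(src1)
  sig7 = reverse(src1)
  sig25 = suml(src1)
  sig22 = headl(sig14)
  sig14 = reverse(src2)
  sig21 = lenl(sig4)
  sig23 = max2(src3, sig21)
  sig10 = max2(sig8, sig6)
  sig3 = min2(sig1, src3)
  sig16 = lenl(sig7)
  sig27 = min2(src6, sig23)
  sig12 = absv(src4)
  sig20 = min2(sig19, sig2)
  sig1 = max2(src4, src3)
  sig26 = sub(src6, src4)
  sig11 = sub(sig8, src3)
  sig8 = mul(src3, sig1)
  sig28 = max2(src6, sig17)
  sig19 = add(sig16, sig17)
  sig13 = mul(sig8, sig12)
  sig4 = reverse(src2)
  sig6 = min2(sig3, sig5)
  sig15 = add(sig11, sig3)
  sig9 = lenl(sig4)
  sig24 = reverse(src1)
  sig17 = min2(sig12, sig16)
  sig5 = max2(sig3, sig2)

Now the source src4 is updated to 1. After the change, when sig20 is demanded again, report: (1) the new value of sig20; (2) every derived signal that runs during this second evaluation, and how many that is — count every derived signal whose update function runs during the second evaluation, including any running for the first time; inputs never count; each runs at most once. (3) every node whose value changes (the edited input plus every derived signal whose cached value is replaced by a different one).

Initial pass — values computed on the first demand:
  sig1 = max2(-1, -6) = -1
  sig2 = mul(-1, -6) = 6
  sig7 = reverse([0, 6, 9, -4, -9]) = [-9, -4, 9, 6, 0]
  sig12 = absv(-1) = 1
  sig16 = lenl([-9, -4, 9, 6, 0]) = 5
  sig17 = min2(1, 5) = 1
  sig19 = add(5, 1) = 6
  sig20 = min2(6, 6) = 6

Second demand — change propagation:
  sig1: re-runs because src4 -1->1; new result 1.
  sig2: re-runs because sig1 -1->1; new result -6.
  sig12: re-runs because src4 -1->1; new result 1 (unchanged).
  sig17: re-examined; everything it read last time is the same (sig12 unchanged, sig16 unchanged) — cache 1 kept, no run.
  sig19: re-examined; everything it read last time is the same (sig16 unchanged, sig17 unchanged) — cache 6 kept, no run.
  sig20: re-runs because sig2 6->-6; new result -6.

The important point: at sig17 every value read last time is unchanged, so the dirty flag clears without a run.

sig20 now evaluates to -6.
Run set: sig1, sig2, sig12, sig20 (4 run).
Changed values: src4, sig1, sig2, sig20.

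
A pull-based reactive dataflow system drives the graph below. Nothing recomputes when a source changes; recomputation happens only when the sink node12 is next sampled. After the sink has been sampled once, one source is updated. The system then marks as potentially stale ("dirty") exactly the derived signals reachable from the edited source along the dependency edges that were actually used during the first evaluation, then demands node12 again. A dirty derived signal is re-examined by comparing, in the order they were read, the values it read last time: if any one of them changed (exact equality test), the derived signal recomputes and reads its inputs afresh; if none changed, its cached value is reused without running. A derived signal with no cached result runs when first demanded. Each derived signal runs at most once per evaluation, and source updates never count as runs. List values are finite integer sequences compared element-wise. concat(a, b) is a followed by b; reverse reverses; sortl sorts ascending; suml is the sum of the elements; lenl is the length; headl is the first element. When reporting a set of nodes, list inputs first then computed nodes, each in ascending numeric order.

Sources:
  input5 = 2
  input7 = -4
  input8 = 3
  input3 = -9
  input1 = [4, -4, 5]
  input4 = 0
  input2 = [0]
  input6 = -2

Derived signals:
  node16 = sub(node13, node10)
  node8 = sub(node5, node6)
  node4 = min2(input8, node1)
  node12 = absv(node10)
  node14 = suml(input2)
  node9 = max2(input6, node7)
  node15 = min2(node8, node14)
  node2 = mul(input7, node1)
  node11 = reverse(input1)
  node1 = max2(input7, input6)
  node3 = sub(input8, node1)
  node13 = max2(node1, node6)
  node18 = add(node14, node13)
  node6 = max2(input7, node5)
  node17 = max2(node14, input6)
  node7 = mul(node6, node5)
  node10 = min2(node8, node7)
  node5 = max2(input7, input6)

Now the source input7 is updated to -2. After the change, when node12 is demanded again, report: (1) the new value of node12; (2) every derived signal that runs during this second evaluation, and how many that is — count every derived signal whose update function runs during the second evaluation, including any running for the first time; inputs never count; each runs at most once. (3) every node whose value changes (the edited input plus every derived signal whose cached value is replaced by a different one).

New value of node12: 0.
Derived signals that run: node5, node6 — 2 in total.
Values that change: input7.
Key observation: the cutoff stops propagation at node7 — its inputs' values are unchanged, so it reuses its cache.

First evaluation (everything demanded from the output):
  node5 = max2(-4, -2) = -2
  node6 = max2(-4, -2) = -2
  node7 = mul(-2, -2) = 4
  node8 = sub(-2, -2) = 0
  node10 = min2(0, 4) = 0
  node12 = absv(0) = 0

Propagation after the edit:
  node5: runs — input7 -4->-2; result -2 (same value as before).
  node6: runs — input7 -4->-2; result -2 (same value as before).
  node7: checked — values it read are unchanged (node6 unchanged, node5 unchanged); reused cached 4 without running.
  node8: checked — values it read are unchanged (node5 unchanged, node6 unchanged); reused cached 0 without running.
  node10: checked — values it read are unchanged (node8 unchanged, node7 unchanged); reused cached 0 without running.
  node12: checked — values it read are unchanged (node10 unchanged); reused cached 0 without running.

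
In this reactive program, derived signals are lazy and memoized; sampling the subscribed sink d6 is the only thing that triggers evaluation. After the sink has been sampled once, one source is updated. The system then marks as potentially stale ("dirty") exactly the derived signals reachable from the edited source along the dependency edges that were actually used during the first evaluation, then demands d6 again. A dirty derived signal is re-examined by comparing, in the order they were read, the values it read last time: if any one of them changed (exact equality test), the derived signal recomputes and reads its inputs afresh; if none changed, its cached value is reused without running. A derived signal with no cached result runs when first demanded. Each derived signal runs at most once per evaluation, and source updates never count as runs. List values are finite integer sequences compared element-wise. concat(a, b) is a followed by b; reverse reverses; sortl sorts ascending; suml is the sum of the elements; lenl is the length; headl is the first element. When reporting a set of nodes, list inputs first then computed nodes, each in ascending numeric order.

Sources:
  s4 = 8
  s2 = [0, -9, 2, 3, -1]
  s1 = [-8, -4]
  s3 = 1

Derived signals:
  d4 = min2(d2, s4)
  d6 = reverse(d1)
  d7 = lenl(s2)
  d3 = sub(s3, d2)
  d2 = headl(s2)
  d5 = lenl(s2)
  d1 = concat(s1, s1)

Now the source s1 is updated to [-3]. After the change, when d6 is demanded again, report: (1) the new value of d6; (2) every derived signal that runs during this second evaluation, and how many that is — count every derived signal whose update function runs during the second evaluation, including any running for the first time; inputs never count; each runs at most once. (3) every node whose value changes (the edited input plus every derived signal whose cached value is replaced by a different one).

First demand of the output computes:
  d1 = concat([-8, -4], [-8, -4]) = [-8, -4, -8, -4]
  d6 = reverse([-8, -4, -8, -4]) = [-4, -8, -4, -8]

After the edit, cleaning proceeds:
  d1: a read changed (s1 [-8, -4]->[-3]; s1 [-8, -4]->[-3]) — executes, giving [-3, -3].
  d6: a read changed (d1 [-8, -4, -8, -4]->[-3, -3]) — executes, giving [-3, -3].

Demanding d6 again yields [-3, -3].
2 derived signals run: d1, d6.
The nodes whose values change: s1, d1, d6.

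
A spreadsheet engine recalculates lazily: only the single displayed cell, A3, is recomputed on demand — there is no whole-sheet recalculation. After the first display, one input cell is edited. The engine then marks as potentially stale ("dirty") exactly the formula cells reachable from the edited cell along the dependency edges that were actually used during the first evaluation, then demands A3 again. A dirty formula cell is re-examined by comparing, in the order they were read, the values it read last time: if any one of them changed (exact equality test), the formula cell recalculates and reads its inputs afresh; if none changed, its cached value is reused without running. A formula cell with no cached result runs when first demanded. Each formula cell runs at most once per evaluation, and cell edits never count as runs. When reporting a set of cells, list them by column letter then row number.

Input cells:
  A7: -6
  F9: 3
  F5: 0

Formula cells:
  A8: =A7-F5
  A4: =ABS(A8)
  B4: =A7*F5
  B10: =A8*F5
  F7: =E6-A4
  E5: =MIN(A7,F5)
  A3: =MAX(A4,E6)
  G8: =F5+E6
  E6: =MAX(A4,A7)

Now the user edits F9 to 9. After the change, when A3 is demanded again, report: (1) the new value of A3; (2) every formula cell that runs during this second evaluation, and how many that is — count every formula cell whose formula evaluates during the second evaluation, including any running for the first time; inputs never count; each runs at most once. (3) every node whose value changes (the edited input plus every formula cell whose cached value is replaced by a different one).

First evaluation (everything demanded from the output):
  A8 = -6 - 0 = -6
  A4 = ABS(-6) = 6
  E6 = MAX(6, -6) = 6
  A3 = MAX(6, 6) = 6

Propagation after the edit:
  F9 feeds no computation that the output demands — nothing is marked dirty and nothing runs.

Key observation: F9 is never demanded by the output, so the edit triggers no recomputation at all.

New value of A3: 6.
Formula cells that run: none — 0 in total.
Values that change: F9.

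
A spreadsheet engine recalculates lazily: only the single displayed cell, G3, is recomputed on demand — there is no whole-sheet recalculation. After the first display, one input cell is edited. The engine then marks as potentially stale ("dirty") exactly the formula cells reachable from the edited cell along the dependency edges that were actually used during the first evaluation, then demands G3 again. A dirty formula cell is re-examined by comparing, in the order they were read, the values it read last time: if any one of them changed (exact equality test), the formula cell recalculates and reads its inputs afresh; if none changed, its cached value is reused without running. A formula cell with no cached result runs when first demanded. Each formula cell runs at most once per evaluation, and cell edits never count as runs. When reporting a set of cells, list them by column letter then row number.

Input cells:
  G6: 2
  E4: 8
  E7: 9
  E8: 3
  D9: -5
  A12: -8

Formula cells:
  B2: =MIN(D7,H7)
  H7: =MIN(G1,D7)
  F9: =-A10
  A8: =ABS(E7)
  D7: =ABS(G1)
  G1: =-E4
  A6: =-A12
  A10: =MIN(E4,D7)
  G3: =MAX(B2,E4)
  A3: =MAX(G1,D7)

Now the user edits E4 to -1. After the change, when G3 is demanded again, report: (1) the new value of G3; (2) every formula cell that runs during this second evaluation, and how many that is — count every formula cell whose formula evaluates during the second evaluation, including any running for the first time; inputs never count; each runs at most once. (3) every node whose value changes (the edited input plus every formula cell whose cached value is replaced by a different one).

New value of G3: 1.
Formula cells that run: B2, D7, G1, G3, H7 — 5 in total.
Values that change: B2, D7, E4, G1, G3, H7.

First evaluation (everything demanded from the output):
  G1 = -(8) = -8
  D7 = ABS(-8) = 8
  H7 = MIN(-8, 8) = -8
  B2 = MIN(8, -8) = -8
  G3 = MAX(-8, 8) = 8

Propagation after the edit:
  G1: runs — E4 8->-1; result 1.
  D7: runs — G1 -8->1; result 1.
  H7: runs — G1 -8->1; D7 8->1; result 1.
  B2: runs — D7 8->1; H7 -8->1; result 1.
  G3: runs — B2 -8->1; E4 8->-1; result 1.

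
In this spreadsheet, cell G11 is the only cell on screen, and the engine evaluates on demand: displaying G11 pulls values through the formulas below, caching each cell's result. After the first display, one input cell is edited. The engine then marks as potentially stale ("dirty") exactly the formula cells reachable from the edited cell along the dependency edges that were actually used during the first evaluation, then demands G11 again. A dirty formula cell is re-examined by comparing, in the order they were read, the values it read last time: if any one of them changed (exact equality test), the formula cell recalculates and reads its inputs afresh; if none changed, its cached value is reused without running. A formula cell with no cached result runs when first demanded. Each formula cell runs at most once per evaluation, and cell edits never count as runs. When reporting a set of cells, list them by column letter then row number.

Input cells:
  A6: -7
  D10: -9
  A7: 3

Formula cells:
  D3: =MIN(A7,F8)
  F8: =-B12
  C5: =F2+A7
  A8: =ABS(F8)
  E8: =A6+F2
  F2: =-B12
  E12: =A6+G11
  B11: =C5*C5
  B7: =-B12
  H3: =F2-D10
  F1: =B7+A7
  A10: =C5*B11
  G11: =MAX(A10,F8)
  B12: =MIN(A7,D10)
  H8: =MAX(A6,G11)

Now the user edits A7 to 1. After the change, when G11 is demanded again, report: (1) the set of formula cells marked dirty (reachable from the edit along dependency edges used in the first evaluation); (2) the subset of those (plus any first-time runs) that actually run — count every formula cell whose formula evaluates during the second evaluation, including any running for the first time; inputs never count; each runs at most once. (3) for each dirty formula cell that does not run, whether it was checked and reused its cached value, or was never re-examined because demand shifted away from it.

Initial pass — values computed on the first demand:
  B12 = MIN(3, -9) = -9
  F2 = -(-9) = 9
  C5 = 9 + 3 = 12
  B11 = 12 * 12 = 144
  A10 = 12 * 144 = 1728
  F8 = -(-9) = 9
  G11 = MAX(1728, 9) = 1728

Second demand — change propagation:
  B12: re-runs because A7 3->1; new result -9 (unchanged).
  F2: re-examined; everything it read last time is the same (B12 unchanged) — cache 9 kept, no run.
  C5: re-runs because A7 3->1; new result 10.
  B11: re-runs because C5 12->10; C5 12->10; new result 100.
  A10: re-runs because C5 12->10; B11 144->100; new result 1000.
  F8: re-examined; everything it read last time is the same (B12 unchanged) — cache 9 kept, no run.
  G11: re-runs because A10 1728->1000; new result 1000.

The important point: at F8 every value read last time is unchanged, so the dirty flag clears without a run.

Dirty set: A10, B11, B12, C5, F2, F8, G11.
Run set: A10, B11, B12, C5, G11 (5 run).
Re-examined without running (cache reused): F2, F8.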